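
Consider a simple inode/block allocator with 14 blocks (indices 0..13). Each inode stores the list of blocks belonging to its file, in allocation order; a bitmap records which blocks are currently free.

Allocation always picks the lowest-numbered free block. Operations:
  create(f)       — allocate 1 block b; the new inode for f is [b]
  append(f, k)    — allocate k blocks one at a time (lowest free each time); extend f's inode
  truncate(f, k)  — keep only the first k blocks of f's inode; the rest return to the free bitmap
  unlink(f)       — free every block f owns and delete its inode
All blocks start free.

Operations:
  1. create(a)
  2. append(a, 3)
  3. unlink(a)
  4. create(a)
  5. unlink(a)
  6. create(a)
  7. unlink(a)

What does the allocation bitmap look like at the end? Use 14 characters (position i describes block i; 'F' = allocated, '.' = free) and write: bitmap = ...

bitmap = ..............

  1. create(a)  ⇒  F.............  {a→[0]}
  2. append(a, 3)  ⇒  FFFF..........  {a→[0, 1, 2, 3]}
  3. unlink(a)  ⇒  ..............  {}
  4. create(a)  ⇒  F.............  {a→[0]}
  5. unlink(a)  ⇒  ..............  {}
  6. create(a)  ⇒  F.............  {a→[0]}
  7. unlink(a)  ⇒  ..............  {}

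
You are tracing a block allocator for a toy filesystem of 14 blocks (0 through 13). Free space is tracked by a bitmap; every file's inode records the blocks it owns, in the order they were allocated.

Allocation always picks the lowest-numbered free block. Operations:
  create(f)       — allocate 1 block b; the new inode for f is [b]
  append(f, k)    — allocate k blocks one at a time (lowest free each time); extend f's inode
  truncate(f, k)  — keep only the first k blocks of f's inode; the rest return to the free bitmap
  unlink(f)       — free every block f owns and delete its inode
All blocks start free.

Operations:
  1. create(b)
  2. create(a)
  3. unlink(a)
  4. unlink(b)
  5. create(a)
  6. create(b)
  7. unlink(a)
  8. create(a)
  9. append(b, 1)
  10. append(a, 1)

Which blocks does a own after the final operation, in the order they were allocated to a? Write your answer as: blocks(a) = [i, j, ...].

[1] create(b) — b=0 (map F.............)
[2] create(a) — a=1 b=0 (map FF............)
[3] unlink(a) — b=0 (map F.............)
[4] unlink(b) —  (map ..............)
[5] create(a) — a=0 (map F.............)
[6] create(b) — a=0 b=1 (map FF............)
[7] unlink(a) — b=1 (map .F............)
[8] create(a) — a=0 b=1 (map FF............)
[9] append(b, 1) — a=0 b=1,2 (map FFF...........)
[10] append(a, 1) — a=0,3 b=1,2 (map FFFF..........)

blocks(a) = [0, 3]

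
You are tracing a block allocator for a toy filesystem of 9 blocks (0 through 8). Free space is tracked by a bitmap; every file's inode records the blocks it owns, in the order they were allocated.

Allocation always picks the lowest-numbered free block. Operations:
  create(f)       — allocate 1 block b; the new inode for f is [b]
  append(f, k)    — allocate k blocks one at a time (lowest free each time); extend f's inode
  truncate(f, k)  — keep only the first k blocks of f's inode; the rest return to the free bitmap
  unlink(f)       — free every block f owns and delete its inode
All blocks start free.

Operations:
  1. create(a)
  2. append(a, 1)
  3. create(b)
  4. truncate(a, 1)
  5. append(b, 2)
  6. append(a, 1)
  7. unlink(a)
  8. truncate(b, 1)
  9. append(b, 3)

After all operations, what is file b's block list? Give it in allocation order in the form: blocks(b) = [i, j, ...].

blocks(b) = [2, 0, 1, 3]

  1. create(a)  ⇒  F........  {a→[0]}
  2. append(a, 1)  ⇒  FF.......  {a→[0, 1]}
  3. create(b)  ⇒  FFF......  {a→[0, 1]; b→[2]}
  4. truncate(a, 1)  ⇒  F.F......  {a→[0]; b→[2]}
  5. append(b, 2)  ⇒  FFFF.....  {a→[0]; b→[2, 1, 3]}
  6. append(a, 1)  ⇒  FFFFF....  {a→[0, 4]; b→[2, 1, 3]}
  7. unlink(a)  ⇒  .FFF.....  {b→[2, 1, 3]}
  8. truncate(b, 1)  ⇒  ..F......  {b→[2]}
  9. append(b, 3)  ⇒  FFFF.....  {b→[2, 0, 1, 3]}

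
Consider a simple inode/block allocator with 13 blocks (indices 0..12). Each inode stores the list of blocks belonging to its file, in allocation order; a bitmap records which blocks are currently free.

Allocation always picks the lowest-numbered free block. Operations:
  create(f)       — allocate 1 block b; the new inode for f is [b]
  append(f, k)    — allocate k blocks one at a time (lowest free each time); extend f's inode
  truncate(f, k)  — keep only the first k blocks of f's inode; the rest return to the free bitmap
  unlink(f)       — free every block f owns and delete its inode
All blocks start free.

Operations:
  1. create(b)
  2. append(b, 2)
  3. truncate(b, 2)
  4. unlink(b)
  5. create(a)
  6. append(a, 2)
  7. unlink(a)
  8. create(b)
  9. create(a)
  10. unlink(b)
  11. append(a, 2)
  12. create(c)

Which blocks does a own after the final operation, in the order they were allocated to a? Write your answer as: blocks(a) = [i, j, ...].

create(b): bitmap=F............ | b=[0]
append(b, 2): bitmap=FFF.......... | b=[0, 1, 2]
truncate(b, 2): bitmap=FF........... | b=[0, 1]
unlink(b): bitmap=............. | 
create(a): bitmap=F............ | a=[0]
append(a, 2): bitmap=FFF.......... | a=[0, 1, 2]
unlink(a): bitmap=............. | 
create(b): bitmap=F............ | b=[0]
create(a): bitmap=FF........... | a=[1] b=[0]
unlink(b): bitmap=.F........... | a=[1]
append(a, 2): bitmap=FFF.......... | a=[1, 0, 2]
create(c): bitmap=FFFF......... | a=[1, 0, 2] c=[3]

blocks(a) = [1, 0, 2]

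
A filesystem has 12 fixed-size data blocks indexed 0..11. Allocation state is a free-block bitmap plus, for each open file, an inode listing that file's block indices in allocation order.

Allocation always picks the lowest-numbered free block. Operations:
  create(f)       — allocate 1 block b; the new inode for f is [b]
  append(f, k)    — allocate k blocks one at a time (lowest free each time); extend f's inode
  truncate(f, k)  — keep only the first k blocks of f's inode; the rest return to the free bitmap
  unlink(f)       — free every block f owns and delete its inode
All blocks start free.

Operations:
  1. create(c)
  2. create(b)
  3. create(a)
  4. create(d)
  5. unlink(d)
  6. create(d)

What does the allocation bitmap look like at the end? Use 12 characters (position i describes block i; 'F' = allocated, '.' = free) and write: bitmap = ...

  1. create(c)  ⇒  F...........  {c→[0]}
  2. create(b)  ⇒  FF..........  {b→[1]; c→[0]}
  3. create(a)  ⇒  FFF.........  {a→[2]; b→[1]; c→[0]}
  4. create(d)  ⇒  FFFF........  {a→[2]; b→[1]; c→[0]; d→[3]}
  5. unlink(d)  ⇒  FFF.........  {a→[2]; b→[1]; c→[0]}
  6. create(d)  ⇒  FFFF........  {a→[2]; b→[1]; c→[0]; d→[3]}

bitmap = FFFF........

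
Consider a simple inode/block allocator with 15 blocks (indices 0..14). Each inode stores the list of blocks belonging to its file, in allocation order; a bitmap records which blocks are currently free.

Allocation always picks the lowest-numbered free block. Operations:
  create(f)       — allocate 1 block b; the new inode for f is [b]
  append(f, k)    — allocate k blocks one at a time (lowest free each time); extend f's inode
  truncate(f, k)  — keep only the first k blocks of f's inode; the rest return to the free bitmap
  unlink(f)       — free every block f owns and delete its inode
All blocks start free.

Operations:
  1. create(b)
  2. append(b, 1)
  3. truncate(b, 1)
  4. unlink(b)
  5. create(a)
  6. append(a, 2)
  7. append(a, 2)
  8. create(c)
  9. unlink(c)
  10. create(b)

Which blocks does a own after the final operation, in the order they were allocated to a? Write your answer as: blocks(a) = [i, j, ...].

create(b): bitmap=F.............. | b=[0]
append(b, 1): bitmap=FF............. | b=[0, 1]
truncate(b, 1): bitmap=F.............. | b=[0]
unlink(b): bitmap=............... | 
create(a): bitmap=F.............. | a=[0]
append(a, 2): bitmap=FFF............ | a=[0, 1, 2]
append(a, 2): bitmap=FFFFF.......... | a=[0, 1, 2, 3, 4]
create(c): bitmap=FFFFFF......... | a=[0, 1, 2, 3, 4] c=[5]
unlink(c): bitmap=FFFFF.......... | a=[0, 1, 2, 3, 4]
create(b): bitmap=FFFFFF......... | a=[0, 1, 2, 3, 4] b=[5]

blocks(a) = [0, 1, 2, 3, 4]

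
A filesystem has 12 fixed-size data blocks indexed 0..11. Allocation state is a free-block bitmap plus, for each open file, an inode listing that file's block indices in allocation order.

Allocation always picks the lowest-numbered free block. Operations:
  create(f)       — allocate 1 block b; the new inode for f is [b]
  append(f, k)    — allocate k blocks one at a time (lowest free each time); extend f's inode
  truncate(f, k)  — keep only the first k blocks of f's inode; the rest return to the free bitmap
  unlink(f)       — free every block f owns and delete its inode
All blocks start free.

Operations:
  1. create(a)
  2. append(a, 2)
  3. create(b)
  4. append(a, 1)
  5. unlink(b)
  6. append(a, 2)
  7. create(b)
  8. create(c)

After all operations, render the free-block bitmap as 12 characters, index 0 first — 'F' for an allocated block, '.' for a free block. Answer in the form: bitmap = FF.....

create(a): bitmap=F........... | a=[0]
append(a, 2): bitmap=FFF......... | a=[0, 1, 2]
create(b): bitmap=FFFF........ | a=[0, 1, 2] b=[3]
append(a, 1): bitmap=FFFFF....... | a=[0, 1, 2, 4] b=[3]
unlink(b): bitmap=FFF.F....... | a=[0, 1, 2, 4]
append(a, 2): bitmap=FFFFFF...... | a=[0, 1, 2, 4, 3, 5]
create(b): bitmap=FFFFFFF..... | a=[0, 1, 2, 4, 3, 5] b=[6]
create(c): bitmap=FFFFFFFF.... | a=[0, 1, 2, 4, 3, 5] b=[6] c=[7]

bitmap = FFFFFFFF....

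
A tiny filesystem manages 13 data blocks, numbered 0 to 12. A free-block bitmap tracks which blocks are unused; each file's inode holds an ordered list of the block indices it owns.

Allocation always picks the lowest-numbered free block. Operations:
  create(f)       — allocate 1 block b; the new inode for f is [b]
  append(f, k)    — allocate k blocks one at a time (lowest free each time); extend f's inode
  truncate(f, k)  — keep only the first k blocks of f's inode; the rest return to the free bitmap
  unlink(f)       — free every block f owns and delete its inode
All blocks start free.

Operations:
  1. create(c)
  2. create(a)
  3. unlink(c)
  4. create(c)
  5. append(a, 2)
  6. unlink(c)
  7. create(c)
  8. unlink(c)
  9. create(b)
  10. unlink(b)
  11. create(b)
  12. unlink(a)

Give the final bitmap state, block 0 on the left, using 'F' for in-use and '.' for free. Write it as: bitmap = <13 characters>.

create(c): bitmap=F............ | c=[0]
create(a): bitmap=FF........... | a=[1] c=[0]
unlink(c): bitmap=.F........... | a=[1]
create(c): bitmap=FF........... | a=[1] c=[0]
append(a, 2): bitmap=FFFF......... | a=[1, 2, 3] c=[0]
unlink(c): bitmap=.FFF......... | a=[1, 2, 3]
create(c): bitmap=FFFF......... | a=[1, 2, 3] c=[0]
unlink(c): bitmap=.FFF......... | a=[1, 2, 3]
create(b): bitmap=FFFF......... | a=[1, 2, 3] b=[0]
unlink(b): bitmap=.FFF......... | a=[1, 2, 3]
create(b): bitmap=FFFF......... | a=[1, 2, 3] b=[0]
unlink(a): bitmap=F............ | b=[0]

bitmap = F............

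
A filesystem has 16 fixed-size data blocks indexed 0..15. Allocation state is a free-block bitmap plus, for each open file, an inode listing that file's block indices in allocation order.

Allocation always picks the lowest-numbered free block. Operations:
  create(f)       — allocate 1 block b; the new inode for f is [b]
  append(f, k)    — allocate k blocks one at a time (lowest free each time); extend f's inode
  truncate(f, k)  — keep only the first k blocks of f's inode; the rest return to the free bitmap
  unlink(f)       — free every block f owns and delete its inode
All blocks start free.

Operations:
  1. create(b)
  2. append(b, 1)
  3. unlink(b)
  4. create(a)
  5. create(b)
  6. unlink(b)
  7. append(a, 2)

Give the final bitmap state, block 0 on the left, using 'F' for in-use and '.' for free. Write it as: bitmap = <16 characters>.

bitmap = FFF.............

after create(b) → b:[0]  free=[F...............]
after append(b, 1) → b:[0, 1]  free=[FF..............]
after unlink(b) →   free=[................]
after create(a) → a:[0]  free=[F...............]
after create(b) → a:[0], b:[1]  free=[FF..............]
after unlink(b) → a:[0]  free=[F...............]
after append(a, 2) → a:[0, 1, 2]  free=[FFF.............]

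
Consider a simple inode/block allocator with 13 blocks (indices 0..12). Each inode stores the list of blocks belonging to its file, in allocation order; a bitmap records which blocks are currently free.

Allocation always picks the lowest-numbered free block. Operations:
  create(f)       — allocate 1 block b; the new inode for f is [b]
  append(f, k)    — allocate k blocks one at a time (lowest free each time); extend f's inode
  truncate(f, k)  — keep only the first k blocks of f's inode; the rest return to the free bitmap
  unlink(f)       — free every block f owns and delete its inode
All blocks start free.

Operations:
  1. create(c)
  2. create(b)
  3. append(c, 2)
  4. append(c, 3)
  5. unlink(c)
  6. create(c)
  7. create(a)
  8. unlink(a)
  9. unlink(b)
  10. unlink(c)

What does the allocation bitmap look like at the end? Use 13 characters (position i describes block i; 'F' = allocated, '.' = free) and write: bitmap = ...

bitmap = .............

after create(c) → c:[0]  free=[F............]
after create(b) → b:[1], c:[0]  free=[FF...........]
after append(c, 2) → b:[1], c:[0, 2, 3]  free=[FFFF.........]
after append(c, 3) → b:[1], c:[0, 2, 3, 4, 5, 6]  free=[FFFFFFF......]
after unlink(c) → b:[1]  free=[.F...........]
after create(c) → b:[1], c:[0]  free=[FF...........]
after create(a) → a:[2], b:[1], c:[0]  free=[FFF..........]
after unlink(a) → b:[1], c:[0]  free=[FF...........]
after unlink(b) → c:[0]  free=[F............]
after unlink(c) →   free=[.............]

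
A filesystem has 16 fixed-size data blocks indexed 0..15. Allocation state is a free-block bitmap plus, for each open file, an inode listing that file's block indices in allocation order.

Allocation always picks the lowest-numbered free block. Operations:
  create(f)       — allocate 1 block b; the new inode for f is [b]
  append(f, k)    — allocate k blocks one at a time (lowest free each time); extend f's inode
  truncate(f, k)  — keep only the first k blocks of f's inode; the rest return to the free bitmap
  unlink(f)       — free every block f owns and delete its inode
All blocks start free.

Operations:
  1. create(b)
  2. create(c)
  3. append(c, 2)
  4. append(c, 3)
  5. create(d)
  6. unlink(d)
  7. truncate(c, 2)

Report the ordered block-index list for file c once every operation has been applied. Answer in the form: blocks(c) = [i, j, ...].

create(b): bitmap=F............... | b=[0]
create(c): bitmap=FF.............. | b=[0] c=[1]
append(c, 2): bitmap=FFFF............ | b=[0] c=[1, 2, 3]
append(c, 3): bitmap=FFFFFFF......... | b=[0] c=[1, 2, 3, 4, 5, 6]
create(d): bitmap=FFFFFFFF........ | b=[0] c=[1, 2, 3, 4, 5, 6] d=[7]
unlink(d): bitmap=FFFFFFF......... | b=[0] c=[1, 2, 3, 4, 5, 6]
truncate(c, 2): bitmap=FFF............. | b=[0] c=[1, 2]

blocks(c) = [1, 2]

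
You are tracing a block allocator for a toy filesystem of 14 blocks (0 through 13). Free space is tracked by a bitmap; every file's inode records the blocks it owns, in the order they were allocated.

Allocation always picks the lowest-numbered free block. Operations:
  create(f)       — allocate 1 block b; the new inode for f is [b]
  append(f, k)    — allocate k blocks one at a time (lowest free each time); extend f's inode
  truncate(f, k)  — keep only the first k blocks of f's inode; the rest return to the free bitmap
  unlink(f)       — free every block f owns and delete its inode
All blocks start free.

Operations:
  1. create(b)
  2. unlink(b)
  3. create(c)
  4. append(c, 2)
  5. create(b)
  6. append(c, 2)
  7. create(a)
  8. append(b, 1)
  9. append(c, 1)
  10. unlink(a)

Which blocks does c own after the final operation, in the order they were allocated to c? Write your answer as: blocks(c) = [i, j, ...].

  1. create(b)  ⇒  F.............  {b→[0]}
  2. unlink(b)  ⇒  ..............  {}
  3. create(c)  ⇒  F.............  {c→[0]}
  4. append(c, 2)  ⇒  FFF...........  {c→[0, 1, 2]}
  5. create(b)  ⇒  FFFF..........  {b→[3]; c→[0, 1, 2]}
  6. append(c, 2)  ⇒  FFFFFF........  {b→[3]; c→[0, 1, 2, 4, 5]}
  7. create(a)  ⇒  FFFFFFF.......  {a→[6]; b→[3]; c→[0, 1, 2, 4, 5]}
  8. append(b, 1)  ⇒  FFFFFFFF......  {a→[6]; b→[3, 7]; c→[0, 1, 2, 4, 5]}
  9. append(c, 1)  ⇒  FFFFFFFFF.....  {a→[6]; b→[3, 7]; c→[0, 1, 2, 4, 5, 8]}
  10. unlink(a)  ⇒  FFFFFF.FF.....  {b→[3, 7]; c→[0, 1, 2, 4, 5, 8]}

blocks(c) = [0, 1, 2, 4, 5, 8]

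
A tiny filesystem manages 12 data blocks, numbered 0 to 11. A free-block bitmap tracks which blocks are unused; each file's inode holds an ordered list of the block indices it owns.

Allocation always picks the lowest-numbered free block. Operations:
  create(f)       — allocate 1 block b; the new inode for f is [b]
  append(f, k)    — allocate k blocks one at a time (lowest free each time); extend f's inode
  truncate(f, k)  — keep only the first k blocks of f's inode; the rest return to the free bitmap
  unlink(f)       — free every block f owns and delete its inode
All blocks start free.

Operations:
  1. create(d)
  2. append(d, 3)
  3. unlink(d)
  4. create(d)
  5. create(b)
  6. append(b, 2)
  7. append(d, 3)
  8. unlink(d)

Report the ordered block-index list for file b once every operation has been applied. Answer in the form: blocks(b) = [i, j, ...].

  1. create(d)  ⇒  F...........  {d→[0]}
  2. append(d, 3)  ⇒  FFFF........  {d→[0, 1, 2, 3]}
  3. unlink(d)  ⇒  ............  {}
  4. create(d)  ⇒  F...........  {d→[0]}
  5. create(b)  ⇒  FF..........  {b→[1]; d→[0]}
  6. append(b, 2)  ⇒  FFFF........  {b→[1, 2, 3]; d→[0]}
  7. append(d, 3)  ⇒  FFFFFFF.....  {b→[1, 2, 3]; d→[0, 4, 5, 6]}
  8. unlink(d)  ⇒  .FFF........  {b→[1, 2, 3]}

blocks(b) = [1, 2, 3]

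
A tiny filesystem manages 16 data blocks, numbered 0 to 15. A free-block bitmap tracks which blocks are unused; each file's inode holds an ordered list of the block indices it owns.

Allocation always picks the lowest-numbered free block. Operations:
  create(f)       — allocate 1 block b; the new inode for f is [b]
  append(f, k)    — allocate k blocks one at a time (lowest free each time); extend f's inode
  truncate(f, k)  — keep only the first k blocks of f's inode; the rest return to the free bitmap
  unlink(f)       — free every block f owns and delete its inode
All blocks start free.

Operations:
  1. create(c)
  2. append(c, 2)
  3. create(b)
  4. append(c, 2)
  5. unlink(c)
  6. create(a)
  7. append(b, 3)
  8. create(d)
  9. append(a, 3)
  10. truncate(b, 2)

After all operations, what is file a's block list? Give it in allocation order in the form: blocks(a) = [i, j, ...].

blocks(a) = [0, 6, 7, 8]

create(c): bitmap=F............... | c=[0]
append(c, 2): bitmap=FFF............. | c=[0, 1, 2]
create(b): bitmap=FFFF............ | b=[3] c=[0, 1, 2]
append(c, 2): bitmap=FFFFFF.......... | b=[3] c=[0, 1, 2, 4, 5]
unlink(c): bitmap=...F............ | b=[3]
create(a): bitmap=F..F............ | a=[0] b=[3]
append(b, 3): bitmap=FFFFF........... | a=[0] b=[3, 1, 2, 4]
create(d): bitmap=FFFFFF.......... | a=[0] b=[3, 1, 2, 4] d=[5]
append(a, 3): bitmap=FFFFFFFFF....... | a=[0, 6, 7, 8] b=[3, 1, 2, 4] d=[5]
truncate(b, 2): bitmap=FF.F.FFFF....... | a=[0, 6, 7, 8] b=[3, 1] d=[5]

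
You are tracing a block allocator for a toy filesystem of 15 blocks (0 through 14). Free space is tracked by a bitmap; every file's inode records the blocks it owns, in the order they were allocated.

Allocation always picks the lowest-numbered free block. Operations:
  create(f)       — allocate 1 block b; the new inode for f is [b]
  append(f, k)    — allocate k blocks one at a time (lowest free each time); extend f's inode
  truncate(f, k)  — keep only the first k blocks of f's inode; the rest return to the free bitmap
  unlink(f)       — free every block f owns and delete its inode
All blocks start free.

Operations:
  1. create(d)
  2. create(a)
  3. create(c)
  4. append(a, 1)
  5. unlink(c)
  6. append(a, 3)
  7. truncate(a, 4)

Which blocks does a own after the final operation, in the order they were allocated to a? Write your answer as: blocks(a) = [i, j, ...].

[1] create(d) — d=0 (map F..............)
[2] create(a) — a=1 d=0 (map FF.............)
[3] create(c) — a=1 c=2 d=0 (map FFF............)
[4] append(a, 1) — a=1,3 c=2 d=0 (map FFFF...........)
[5] unlink(c) — a=1,3 d=0 (map FF.F...........)
[6] append(a, 3) — a=1,3,2,4,5 d=0 (map FFFFFF.........)
[7] truncate(a, 4) — a=1,3,2,4 d=0 (map FFFFF..........)

blocks(a) = [1, 3, 2, 4]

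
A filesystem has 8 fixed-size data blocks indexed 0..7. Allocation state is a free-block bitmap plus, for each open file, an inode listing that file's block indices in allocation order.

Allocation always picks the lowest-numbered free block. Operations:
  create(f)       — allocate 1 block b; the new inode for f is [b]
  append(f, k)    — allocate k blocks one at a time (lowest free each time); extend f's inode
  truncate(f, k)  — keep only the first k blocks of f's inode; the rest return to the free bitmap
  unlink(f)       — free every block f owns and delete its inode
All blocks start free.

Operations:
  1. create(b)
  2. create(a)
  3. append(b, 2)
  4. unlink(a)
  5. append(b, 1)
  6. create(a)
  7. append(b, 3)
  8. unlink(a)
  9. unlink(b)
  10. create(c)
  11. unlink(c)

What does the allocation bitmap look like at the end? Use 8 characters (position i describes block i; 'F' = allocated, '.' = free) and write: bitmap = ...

bitmap = ........

create(b): bitmap=F....... | b=[0]
create(a): bitmap=FF...... | a=[1] b=[0]
append(b, 2): bitmap=FFFF.... | a=[1] b=[0, 2, 3]
unlink(a): bitmap=F.FF.... | b=[0, 2, 3]
append(b, 1): bitmap=FFFF.... | b=[0, 2, 3, 1]
create(a): bitmap=FFFFF... | a=[4] b=[0, 2, 3, 1]
append(b, 3): bitmap=FFFFFFFF | a=[4] b=[0, 2, 3, 1, 5, 6, 7]
unlink(a): bitmap=FFFF.FFF | b=[0, 2, 3, 1, 5, 6, 7]
unlink(b): bitmap=........ | 
create(c): bitmap=F....... | c=[0]
unlink(c): bitmap=........ | 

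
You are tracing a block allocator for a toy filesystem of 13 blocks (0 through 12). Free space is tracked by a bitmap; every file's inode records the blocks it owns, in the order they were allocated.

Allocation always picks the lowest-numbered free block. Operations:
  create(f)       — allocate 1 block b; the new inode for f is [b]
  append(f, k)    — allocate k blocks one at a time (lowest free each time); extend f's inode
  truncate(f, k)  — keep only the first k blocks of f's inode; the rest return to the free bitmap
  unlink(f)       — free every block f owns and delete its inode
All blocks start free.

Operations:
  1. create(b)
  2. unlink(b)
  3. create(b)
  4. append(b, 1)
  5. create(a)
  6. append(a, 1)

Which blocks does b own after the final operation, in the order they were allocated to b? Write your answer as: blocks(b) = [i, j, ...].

create(b): bitmap=F............ | b=[0]
unlink(b): bitmap=............. | 
create(b): bitmap=F............ | b=[0]
append(b, 1): bitmap=FF........... | b=[0, 1]
create(a): bitmap=FFF.......... | a=[2] b=[0, 1]
append(a, 1): bitmap=FFFF......... | a=[2, 3] b=[0, 1]

blocks(b) = [0, 1]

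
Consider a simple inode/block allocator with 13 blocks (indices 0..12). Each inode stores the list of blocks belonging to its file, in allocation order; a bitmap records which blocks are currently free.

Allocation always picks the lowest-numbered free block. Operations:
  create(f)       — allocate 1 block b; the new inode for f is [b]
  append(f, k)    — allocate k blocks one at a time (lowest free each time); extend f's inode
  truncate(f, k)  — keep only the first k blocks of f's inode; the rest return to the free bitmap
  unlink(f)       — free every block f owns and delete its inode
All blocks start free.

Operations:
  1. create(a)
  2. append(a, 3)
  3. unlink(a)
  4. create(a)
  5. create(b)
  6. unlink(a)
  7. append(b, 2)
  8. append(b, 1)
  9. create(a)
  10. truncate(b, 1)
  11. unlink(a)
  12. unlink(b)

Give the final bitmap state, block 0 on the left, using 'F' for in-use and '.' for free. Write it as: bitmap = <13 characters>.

create(a): bitmap=F............ | a=[0]
append(a, 3): bitmap=FFFF......... | a=[0, 1, 2, 3]
unlink(a): bitmap=............. | 
create(a): bitmap=F............ | a=[0]
create(b): bitmap=FF........... | a=[0] b=[1]
unlink(a): bitmap=.F........... | b=[1]
append(b, 2): bitmap=FFF.......... | b=[1, 0, 2]
append(b, 1): bitmap=FFFF......... | b=[1, 0, 2, 3]
create(a): bitmap=FFFFF........ | a=[4] b=[1, 0, 2, 3]
truncate(b, 1): bitmap=.F..F........ | a=[4] b=[1]
unlink(a): bitmap=.F........... | b=[1]
unlink(b): bitmap=............. | 

bitmap = .............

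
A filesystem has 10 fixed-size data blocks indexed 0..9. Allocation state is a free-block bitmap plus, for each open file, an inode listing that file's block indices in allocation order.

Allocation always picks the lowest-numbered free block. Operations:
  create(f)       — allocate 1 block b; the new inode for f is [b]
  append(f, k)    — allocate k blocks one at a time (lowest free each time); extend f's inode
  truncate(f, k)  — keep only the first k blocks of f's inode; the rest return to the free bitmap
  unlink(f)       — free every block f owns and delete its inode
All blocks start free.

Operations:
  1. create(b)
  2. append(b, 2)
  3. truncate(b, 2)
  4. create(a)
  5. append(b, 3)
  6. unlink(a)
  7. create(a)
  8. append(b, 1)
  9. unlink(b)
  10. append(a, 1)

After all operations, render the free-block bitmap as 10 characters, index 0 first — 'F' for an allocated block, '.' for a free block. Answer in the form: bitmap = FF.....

[1] create(b) — b=0 (map F.........)
[2] append(b, 2) — b=0,1,2 (map FFF.......)
[3] truncate(b, 2) — b=0,1 (map FF........)
[4] create(a) — a=2 b=0,1 (map FFF.......)
[5] append(b, 3) — a=2 b=0,1,3,4,5 (map FFFFFF....)
[6] unlink(a) — b=0,1,3,4,5 (map FF.FFF....)
[7] create(a) — a=2 b=0,1,3,4,5 (map FFFFFF....)
[8] append(b, 1) — a=2 b=0,1,3,4,5,6 (map FFFFFFF...)
[9] unlink(b) — a=2 (map ..F.......)
[10] append(a, 1) — a=2,0 (map F.F.......)

bitmap = F.F.......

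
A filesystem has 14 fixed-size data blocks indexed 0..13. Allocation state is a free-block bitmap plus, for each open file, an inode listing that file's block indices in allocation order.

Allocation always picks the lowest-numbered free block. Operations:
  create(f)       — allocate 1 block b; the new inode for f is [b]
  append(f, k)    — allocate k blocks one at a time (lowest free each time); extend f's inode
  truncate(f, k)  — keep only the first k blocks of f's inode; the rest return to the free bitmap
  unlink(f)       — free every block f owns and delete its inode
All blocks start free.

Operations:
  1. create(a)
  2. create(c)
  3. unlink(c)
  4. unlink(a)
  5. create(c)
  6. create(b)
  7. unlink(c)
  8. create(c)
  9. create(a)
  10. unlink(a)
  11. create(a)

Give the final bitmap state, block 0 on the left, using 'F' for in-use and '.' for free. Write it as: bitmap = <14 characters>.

bitmap = FFF...........

create(a): bitmap=F............. | a=[0]
create(c): bitmap=FF............ | a=[0] c=[1]
unlink(c): bitmap=F............. | a=[0]
unlink(a): bitmap=.............. | 
create(c): bitmap=F............. | c=[0]
create(b): bitmap=FF............ | b=[1] c=[0]
unlink(c): bitmap=.F............ | b=[1]
create(c): bitmap=FF............ | b=[1] c=[0]
create(a): bitmap=FFF........... | a=[2] b=[1] c=[0]
unlink(a): bitmap=FF............ | b=[1] c=[0]
create(a): bitmap=FFF........... | a=[2] b=[1] c=[0]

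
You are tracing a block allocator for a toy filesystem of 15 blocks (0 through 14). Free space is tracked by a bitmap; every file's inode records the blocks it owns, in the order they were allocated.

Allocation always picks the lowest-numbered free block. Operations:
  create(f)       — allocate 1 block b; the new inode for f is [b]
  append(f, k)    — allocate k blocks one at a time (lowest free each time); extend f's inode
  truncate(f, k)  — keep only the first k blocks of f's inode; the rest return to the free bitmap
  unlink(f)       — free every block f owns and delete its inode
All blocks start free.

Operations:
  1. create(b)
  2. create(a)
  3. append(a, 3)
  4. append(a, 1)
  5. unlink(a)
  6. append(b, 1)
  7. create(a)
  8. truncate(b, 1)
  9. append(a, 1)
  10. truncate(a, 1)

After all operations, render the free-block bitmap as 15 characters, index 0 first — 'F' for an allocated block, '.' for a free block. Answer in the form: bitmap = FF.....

bitmap = F.F............

after create(b) → b:[0]  free=[F..............]
after create(a) → a:[1], b:[0]  free=[FF.............]
after append(a, 3) → a:[1, 2, 3, 4], b:[0]  free=[FFFFF..........]
after append(a, 1) → a:[1, 2, 3, 4, 5], b:[0]  free=[FFFFFF.........]
after unlink(a) → b:[0]  free=[F..............]
after append(b, 1) → b:[0, 1]  free=[FF.............]
after create(a) → a:[2], b:[0, 1]  free=[FFF............]
after truncate(b, 1) → a:[2], b:[0]  free=[F.F............]
after append(a, 1) → a:[2, 1], b:[0]  free=[FFF............]
after truncate(a, 1) → a:[2], b:[0]  free=[F.F............]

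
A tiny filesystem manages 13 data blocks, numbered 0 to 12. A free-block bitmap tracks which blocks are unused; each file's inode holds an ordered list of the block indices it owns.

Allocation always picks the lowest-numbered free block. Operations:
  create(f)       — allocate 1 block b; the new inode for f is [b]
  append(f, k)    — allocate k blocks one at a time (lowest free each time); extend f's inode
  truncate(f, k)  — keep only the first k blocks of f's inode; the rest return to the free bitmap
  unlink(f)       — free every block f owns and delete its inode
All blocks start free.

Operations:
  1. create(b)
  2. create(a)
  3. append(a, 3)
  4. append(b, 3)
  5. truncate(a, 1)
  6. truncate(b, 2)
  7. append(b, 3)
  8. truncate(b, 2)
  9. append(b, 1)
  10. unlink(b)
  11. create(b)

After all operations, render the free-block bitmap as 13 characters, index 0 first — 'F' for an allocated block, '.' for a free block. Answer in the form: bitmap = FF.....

  1. create(b)  ⇒  F............  {b→[0]}
  2. create(a)  ⇒  FF...........  {a→[1]; b→[0]}
  3. append(a, 3)  ⇒  FFFFF........  {a→[1, 2, 3, 4]; b→[0]}
  4. append(b, 3)  ⇒  FFFFFFFF.....  {a→[1, 2, 3, 4]; b→[0, 5, 6, 7]}
  5. truncate(a, 1)  ⇒  FF...FFF.....  {a→[1]; b→[0, 5, 6, 7]}
  6. truncate(b, 2)  ⇒  FF...F.......  {a→[1]; b→[0, 5]}
  7. append(b, 3)  ⇒  FFFFFF.......  {a→[1]; b→[0, 5, 2, 3, 4]}
  8. truncate(b, 2)  ⇒  FF...F.......  {a→[1]; b→[0, 5]}
  9. append(b, 1)  ⇒  FFF..F.......  {a→[1]; b→[0, 5, 2]}
  10. unlink(b)  ⇒  .F...........  {a→[1]}
  11. create(b)  ⇒  FF...........  {a→[1]; b→[0]}

bitmap = FF...........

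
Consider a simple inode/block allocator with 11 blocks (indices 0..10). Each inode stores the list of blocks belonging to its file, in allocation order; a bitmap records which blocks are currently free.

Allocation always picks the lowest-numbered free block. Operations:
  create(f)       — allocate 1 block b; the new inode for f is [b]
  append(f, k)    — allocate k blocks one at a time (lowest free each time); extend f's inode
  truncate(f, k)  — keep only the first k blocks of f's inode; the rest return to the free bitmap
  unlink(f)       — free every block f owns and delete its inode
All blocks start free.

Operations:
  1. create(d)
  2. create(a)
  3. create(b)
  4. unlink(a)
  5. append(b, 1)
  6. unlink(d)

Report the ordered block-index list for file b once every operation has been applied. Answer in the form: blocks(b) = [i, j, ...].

after create(d) → d:[0]  free=[F..........]
after create(a) → a:[1], d:[0]  free=[FF.........]
after create(b) → a:[1], b:[2], d:[0]  free=[FFF........]
after unlink(a) → b:[2], d:[0]  free=[F.F........]
after append(b, 1) → b:[2, 1], d:[0]  free=[FFF........]
after unlink(d) → b:[2, 1]  free=[.FF........]

blocks(b) = [2, 1]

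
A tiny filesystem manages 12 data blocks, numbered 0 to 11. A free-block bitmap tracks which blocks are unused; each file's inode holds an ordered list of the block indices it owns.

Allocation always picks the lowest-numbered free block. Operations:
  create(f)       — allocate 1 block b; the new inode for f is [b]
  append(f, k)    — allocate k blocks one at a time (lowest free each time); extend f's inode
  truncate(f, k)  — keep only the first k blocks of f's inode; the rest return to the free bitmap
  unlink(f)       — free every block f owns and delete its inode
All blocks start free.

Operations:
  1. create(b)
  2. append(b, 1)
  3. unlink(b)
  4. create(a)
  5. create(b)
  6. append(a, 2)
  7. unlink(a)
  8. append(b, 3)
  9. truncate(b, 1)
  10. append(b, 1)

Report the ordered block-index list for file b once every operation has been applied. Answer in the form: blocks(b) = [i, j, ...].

[1] create(b) — b=0 (map F...........)
[2] append(b, 1) — b=0,1 (map FF..........)
[3] unlink(b) —  (map ............)
[4] create(a) — a=0 (map F...........)
[5] create(b) — a=0 b=1 (map FF..........)
[6] append(a, 2) — a=0,2,3 b=1 (map FFFF........)
[7] unlink(a) — b=1 (map .F..........)
[8] append(b, 3) — b=1,0,2,3 (map FFFF........)
[9] truncate(b, 1) — b=1 (map .F..........)
[10] append(b, 1) — b=1,0 (map FF..........)

blocks(b) = [1, 0]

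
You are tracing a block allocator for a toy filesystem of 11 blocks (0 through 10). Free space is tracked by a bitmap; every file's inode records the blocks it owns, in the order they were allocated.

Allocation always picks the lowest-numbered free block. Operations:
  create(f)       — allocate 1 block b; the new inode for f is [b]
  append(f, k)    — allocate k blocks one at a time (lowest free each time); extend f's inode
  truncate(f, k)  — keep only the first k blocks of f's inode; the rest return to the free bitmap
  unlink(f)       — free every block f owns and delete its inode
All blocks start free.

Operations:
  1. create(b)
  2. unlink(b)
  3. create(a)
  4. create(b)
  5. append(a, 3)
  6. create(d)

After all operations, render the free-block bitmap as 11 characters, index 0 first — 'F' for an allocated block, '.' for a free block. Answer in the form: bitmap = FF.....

bitmap = FFFFFF.....

after create(b) → b:[0]  free=[F..........]
after unlink(b) →   free=[...........]
after create(a) → a:[0]  free=[F..........]
after create(b) → a:[0], b:[1]  free=[FF.........]
after append(a, 3) → a:[0, 2, 3, 4], b:[1]  free=[FFFFF......]
after create(d) → a:[0, 2, 3, 4], b:[1], d:[5]  free=[FFFFFF.....]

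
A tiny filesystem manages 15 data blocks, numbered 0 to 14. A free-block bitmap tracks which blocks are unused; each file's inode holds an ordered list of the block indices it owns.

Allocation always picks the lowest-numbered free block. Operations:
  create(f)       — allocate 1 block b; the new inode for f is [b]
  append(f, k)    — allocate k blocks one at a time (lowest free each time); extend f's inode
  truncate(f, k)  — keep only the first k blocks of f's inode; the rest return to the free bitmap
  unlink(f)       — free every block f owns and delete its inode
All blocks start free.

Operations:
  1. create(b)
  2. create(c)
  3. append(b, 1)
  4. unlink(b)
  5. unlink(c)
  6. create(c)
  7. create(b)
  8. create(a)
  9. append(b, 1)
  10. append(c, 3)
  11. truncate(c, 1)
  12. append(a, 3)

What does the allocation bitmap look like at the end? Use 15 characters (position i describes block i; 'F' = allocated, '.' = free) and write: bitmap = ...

create(b): bitmap=F.............. | b=[0]
create(c): bitmap=FF............. | b=[0] c=[1]
append(b, 1): bitmap=FFF............ | b=[0, 2] c=[1]
unlink(b): bitmap=.F............. | c=[1]
unlink(c): bitmap=............... | 
create(c): bitmap=F.............. | c=[0]
create(b): bitmap=FF............. | b=[1] c=[0]
create(a): bitmap=FFF............ | a=[2] b=[1] c=[0]
append(b, 1): bitmap=FFFF........... | a=[2] b=[1, 3] c=[0]
append(c, 3): bitmap=FFFFFFF........ | a=[2] b=[1, 3] c=[0, 4, 5, 6]
truncate(c, 1): bitmap=FFFF........... | a=[2] b=[1, 3] c=[0]
append(a, 3): bitmap=FFFFFFF........ | a=[2, 4, 5, 6] b=[1, 3] c=[0]

bitmap = FFFFFFF........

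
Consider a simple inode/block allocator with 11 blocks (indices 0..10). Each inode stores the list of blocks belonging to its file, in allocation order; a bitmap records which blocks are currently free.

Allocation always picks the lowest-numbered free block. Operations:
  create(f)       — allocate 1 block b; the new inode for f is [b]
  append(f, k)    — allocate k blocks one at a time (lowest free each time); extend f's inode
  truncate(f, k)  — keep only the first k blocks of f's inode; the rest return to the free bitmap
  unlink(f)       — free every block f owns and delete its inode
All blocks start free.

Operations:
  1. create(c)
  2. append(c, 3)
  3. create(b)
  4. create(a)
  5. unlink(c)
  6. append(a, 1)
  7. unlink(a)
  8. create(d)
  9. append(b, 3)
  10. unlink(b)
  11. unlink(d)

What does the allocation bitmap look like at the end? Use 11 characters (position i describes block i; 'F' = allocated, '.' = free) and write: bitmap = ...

[1] create(c) — c=0 (map F..........)
[2] append(c, 3) — c=0,1,2,3 (map FFFF.......)
[3] create(b) — b=4 c=0,1,2,3 (map FFFFF......)
[4] create(a) — a=5 b=4 c=0,1,2,3 (map FFFFFF.....)
[5] unlink(c) — a=5 b=4 (map ....FF.....)
[6] append(a, 1) — a=5,0 b=4 (map F...FF.....)
[7] unlink(a) — b=4 (map ....F......)
[8] create(d) — b=4 d=0 (map F...F......)
[9] append(b, 3) — b=4,1,2,3 d=0 (map FFFFF......)
[10] unlink(b) — d=0 (map F..........)
[11] unlink(d) —  (map ...........)

bitmap = ...........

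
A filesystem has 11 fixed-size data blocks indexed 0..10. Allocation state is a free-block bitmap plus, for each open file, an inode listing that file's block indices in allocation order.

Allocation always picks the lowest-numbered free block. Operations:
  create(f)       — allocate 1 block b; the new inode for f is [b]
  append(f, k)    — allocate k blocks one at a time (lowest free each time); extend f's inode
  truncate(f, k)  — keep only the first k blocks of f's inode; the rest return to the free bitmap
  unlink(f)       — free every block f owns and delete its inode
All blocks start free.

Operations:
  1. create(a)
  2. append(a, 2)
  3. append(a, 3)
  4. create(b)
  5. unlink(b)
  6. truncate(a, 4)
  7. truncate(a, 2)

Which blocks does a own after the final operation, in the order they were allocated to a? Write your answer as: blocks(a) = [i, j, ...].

[1] create(a) — a=0 (map F..........)
[2] append(a, 2) — a=0,1,2 (map FFF........)
[3] append(a, 3) — a=0,1,2,3,4,5 (map FFFFFF.....)
[4] create(b) — a=0,1,2,3,4,5 b=6 (map FFFFFFF....)
[5] unlink(b) — a=0,1,2,3,4,5 (map FFFFFF.....)
[6] truncate(a, 4) — a=0,1,2,3 (map FFFF.......)
[7] truncate(a, 2) — a=0,1 (map FF.........)

blocks(a) = [0, 1]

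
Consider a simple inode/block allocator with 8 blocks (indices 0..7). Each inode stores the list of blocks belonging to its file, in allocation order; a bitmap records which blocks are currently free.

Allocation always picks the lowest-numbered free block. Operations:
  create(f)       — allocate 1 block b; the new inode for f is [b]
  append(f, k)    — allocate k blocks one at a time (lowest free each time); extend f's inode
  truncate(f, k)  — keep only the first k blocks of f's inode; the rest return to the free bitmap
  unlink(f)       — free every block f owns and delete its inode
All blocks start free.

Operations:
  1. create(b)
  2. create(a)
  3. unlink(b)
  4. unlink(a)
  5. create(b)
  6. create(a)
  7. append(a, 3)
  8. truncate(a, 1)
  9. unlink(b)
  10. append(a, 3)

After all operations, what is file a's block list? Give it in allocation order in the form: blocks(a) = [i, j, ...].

create(b): bitmap=F....... | b=[0]
create(a): bitmap=FF...... | a=[1] b=[0]
unlink(b): bitmap=.F...... | a=[1]
unlink(a): bitmap=........ | 
create(b): bitmap=F....... | b=[0]
create(a): bitmap=FF...... | a=[1] b=[0]
append(a, 3): bitmap=FFFFF... | a=[1, 2, 3, 4] b=[0]
truncate(a, 1): bitmap=FF...... | a=[1] b=[0]
unlink(b): bitmap=.F...... | a=[1]
append(a, 3): bitmap=FFFF.... | a=[1, 0, 2, 3]

blocks(a) = [1, 0, 2, 3]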